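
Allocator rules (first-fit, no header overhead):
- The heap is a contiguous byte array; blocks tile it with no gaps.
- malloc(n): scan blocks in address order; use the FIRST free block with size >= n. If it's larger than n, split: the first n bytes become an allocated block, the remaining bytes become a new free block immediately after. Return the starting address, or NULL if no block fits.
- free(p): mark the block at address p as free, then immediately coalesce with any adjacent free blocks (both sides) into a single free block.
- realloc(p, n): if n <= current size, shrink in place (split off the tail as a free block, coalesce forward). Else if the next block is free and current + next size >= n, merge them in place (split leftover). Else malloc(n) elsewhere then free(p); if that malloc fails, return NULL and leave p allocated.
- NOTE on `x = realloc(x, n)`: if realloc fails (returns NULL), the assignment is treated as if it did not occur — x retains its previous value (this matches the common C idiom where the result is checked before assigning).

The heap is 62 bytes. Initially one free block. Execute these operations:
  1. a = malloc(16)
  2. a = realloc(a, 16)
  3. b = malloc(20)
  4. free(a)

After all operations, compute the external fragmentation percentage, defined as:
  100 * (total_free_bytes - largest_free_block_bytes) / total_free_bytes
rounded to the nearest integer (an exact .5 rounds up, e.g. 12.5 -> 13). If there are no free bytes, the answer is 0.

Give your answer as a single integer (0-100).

Op 1: a = malloc(16) -> a = 0; heap: [0-15 ALLOC][16-61 FREE]
Op 2: a = realloc(a, 16) -> a = 0; heap: [0-15 ALLOC][16-61 FREE]
Op 3: b = malloc(20) -> b = 16; heap: [0-15 ALLOC][16-35 ALLOC][36-61 FREE]
Op 4: free(a) -> (freed a); heap: [0-15 FREE][16-35 ALLOC][36-61 FREE]
Free blocks: [16 26] total_free=42 largest=26 -> 100*(42-26)/42 = 1600/42 ≈ 38.095 -> rounds to 38

Answer: 38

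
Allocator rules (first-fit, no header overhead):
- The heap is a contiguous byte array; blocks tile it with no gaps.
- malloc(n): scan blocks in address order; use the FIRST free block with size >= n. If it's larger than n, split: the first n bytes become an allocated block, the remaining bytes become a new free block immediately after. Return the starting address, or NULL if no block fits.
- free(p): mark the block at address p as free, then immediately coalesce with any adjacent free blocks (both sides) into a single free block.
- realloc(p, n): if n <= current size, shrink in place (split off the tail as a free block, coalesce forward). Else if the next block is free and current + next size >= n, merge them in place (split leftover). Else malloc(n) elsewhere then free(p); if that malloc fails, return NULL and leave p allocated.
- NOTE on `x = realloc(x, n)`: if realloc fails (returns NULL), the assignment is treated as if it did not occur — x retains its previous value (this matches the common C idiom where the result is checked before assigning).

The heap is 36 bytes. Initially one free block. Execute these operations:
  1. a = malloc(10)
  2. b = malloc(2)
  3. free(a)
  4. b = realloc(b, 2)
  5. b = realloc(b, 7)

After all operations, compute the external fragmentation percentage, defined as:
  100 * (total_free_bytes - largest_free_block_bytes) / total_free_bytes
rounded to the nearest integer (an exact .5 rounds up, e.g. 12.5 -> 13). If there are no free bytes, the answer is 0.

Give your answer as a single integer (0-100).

Op 1: a = malloc(10) -> a = 0; heap: [0-9 ALLOC][10-35 FREE]
Op 2: b = malloc(2) -> b = 10; heap: [0-9 ALLOC][10-11 ALLOC][12-35 FREE]
Op 3: free(a) -> (freed a); heap: [0-9 FREE][10-11 ALLOC][12-35 FREE]
Op 4: b = realloc(b, 2) -> b = 10; heap: [0-9 FREE][10-11 ALLOC][12-35 FREE]
Op 5: b = realloc(b, 7) -> b = 10; heap: [0-9 FREE][10-16 ALLOC][17-35 FREE]
Free blocks: [10 19] total_free=29 largest=19 -> 100*(29-19)/29 = 1000/29 ≈ 34.483 -> rounds to 34

Answer: 34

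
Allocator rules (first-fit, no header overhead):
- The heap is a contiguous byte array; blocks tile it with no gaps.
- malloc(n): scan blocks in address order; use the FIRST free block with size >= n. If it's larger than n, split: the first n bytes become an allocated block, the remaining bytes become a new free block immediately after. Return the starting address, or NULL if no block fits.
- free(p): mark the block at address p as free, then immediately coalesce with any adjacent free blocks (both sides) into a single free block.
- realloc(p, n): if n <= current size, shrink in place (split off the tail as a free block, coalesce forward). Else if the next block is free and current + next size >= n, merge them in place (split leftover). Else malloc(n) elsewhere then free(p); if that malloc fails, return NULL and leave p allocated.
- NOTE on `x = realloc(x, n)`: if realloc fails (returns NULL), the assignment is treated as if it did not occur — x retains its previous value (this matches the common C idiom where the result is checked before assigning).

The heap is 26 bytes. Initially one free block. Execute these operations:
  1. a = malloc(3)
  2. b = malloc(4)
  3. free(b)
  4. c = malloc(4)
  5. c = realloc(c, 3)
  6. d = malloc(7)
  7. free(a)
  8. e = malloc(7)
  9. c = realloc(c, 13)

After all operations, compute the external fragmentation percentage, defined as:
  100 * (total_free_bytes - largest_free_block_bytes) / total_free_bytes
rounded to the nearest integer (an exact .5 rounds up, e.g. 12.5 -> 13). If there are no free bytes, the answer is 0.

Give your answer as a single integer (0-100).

Answer: 33

Derivation:
Op 1: a = malloc(3) -> a = 0; heap: [0-2 ALLOC][3-25 FREE]
Op 2: b = malloc(4) -> b = 3; heap: [0-2 ALLOC][3-6 ALLOC][7-25 FREE]
Op 3: free(b) -> (freed b); heap: [0-2 ALLOC][3-25 FREE]
Op 4: c = malloc(4) -> c = 3; heap: [0-2 ALLOC][3-6 ALLOC][7-25 FREE]
Op 5: c = realloc(c, 3) -> c = 3; heap: [0-2 ALLOC][3-5 ALLOC][6-25 FREE]
Op 6: d = malloc(7) -> d = 6; heap: [0-2 ALLOC][3-5 ALLOC][6-12 ALLOC][13-25 FREE]
Op 7: free(a) -> (freed a); heap: [0-2 FREE][3-5 ALLOC][6-12 ALLOC][13-25 FREE]
Op 8: e = malloc(7) -> e = 13; heap: [0-2 FREE][3-5 ALLOC][6-12 ALLOC][13-19 ALLOC][20-25 FREE]
Op 9: c = realloc(c, 13) -> NULL (c unchanged); heap: [0-2 FREE][3-5 ALLOC][6-12 ALLOC][13-19 ALLOC][20-25 FREE]
Free blocks: [3 6] total_free=9 largest=6 -> 100*(9-6)/9 = 300/9 ≈ 33.333 -> rounds to 33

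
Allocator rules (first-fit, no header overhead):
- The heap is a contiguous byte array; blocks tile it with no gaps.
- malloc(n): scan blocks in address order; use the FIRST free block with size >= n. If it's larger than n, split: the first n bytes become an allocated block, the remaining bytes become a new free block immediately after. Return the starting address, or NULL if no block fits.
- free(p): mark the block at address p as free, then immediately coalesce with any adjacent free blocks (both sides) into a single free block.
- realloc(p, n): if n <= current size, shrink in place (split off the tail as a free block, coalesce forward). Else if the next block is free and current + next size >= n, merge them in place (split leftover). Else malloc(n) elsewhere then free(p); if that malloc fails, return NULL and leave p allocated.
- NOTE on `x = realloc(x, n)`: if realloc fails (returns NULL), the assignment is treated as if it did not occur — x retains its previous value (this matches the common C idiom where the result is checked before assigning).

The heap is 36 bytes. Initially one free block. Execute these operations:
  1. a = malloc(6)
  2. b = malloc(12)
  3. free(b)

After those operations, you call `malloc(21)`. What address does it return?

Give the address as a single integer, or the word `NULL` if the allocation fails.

Answer: 6

Derivation:
Op 1: a = malloc(6) -> a = 0; heap: [0-5 ALLOC][6-35 FREE]
Op 2: b = malloc(12) -> b = 6; heap: [0-5 ALLOC][6-17 ALLOC][18-35 FREE]
Op 3: free(b) -> (freed b); heap: [0-5 ALLOC][6-35 FREE]
malloc(21): first-fit scan over [0-5 ALLOC][6-35 FREE] -> 6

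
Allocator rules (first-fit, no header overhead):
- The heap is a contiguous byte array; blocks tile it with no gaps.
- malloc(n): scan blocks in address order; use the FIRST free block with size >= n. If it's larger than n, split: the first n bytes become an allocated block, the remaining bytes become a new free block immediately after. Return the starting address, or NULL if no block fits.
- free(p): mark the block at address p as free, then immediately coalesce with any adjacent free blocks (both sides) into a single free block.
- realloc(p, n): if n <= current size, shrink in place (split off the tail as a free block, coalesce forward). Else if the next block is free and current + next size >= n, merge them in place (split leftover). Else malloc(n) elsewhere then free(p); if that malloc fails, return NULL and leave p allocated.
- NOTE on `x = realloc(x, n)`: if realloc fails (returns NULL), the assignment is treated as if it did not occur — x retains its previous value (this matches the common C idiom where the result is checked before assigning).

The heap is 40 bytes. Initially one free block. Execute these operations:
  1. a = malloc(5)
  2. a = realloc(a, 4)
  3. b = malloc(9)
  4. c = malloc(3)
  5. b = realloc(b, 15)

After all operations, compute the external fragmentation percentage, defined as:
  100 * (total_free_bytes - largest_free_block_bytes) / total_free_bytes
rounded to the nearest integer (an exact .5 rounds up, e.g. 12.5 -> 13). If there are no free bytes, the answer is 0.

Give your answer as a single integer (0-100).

Op 1: a = malloc(5) -> a = 0; heap: [0-4 ALLOC][5-39 FREE]
Op 2: a = realloc(a, 4) -> a = 0; heap: [0-3 ALLOC][4-39 FREE]
Op 3: b = malloc(9) -> b = 4; heap: [0-3 ALLOC][4-12 ALLOC][13-39 FREE]
Op 4: c = malloc(3) -> c = 13; heap: [0-3 ALLOC][4-12 ALLOC][13-15 ALLOC][16-39 FREE]
Op 5: b = realloc(b, 15) -> b = 16; heap: [0-3 ALLOC][4-12 FREE][13-15 ALLOC][16-30 ALLOC][31-39 FREE]
Free blocks: [9 9] total_free=18 largest=9 -> 100*(18-9)/18 = 900/18 = 50

Answer: 50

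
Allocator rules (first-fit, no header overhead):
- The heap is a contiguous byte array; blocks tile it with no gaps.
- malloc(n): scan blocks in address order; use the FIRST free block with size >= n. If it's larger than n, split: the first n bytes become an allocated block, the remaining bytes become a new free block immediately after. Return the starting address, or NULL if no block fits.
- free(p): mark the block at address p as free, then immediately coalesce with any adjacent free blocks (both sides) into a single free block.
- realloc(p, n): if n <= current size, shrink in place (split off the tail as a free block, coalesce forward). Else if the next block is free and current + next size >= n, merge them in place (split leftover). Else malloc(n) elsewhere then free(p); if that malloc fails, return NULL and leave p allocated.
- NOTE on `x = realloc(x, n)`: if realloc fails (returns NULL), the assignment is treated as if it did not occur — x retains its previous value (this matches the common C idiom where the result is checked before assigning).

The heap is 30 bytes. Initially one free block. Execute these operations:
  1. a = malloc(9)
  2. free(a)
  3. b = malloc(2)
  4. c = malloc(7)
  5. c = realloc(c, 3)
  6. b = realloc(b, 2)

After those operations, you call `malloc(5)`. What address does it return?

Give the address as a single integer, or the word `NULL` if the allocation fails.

Answer: 5

Derivation:
Op 1: a = malloc(9) -> a = 0; heap: [0-8 ALLOC][9-29 FREE]
Op 2: free(a) -> (freed a); heap: [0-29 FREE]
Op 3: b = malloc(2) -> b = 0; heap: [0-1 ALLOC][2-29 FREE]
Op 4: c = malloc(7) -> c = 2; heap: [0-1 ALLOC][2-8 ALLOC][9-29 FREE]
Op 5: c = realloc(c, 3) -> c = 2; heap: [0-1 ALLOC][2-4 ALLOC][5-29 FREE]
Op 6: b = realloc(b, 2) -> b = 0; heap: [0-1 ALLOC][2-4 ALLOC][5-29 FREE]
malloc(5): first-fit scan over [0-1 ALLOC][2-4 ALLOC][5-29 FREE] -> 5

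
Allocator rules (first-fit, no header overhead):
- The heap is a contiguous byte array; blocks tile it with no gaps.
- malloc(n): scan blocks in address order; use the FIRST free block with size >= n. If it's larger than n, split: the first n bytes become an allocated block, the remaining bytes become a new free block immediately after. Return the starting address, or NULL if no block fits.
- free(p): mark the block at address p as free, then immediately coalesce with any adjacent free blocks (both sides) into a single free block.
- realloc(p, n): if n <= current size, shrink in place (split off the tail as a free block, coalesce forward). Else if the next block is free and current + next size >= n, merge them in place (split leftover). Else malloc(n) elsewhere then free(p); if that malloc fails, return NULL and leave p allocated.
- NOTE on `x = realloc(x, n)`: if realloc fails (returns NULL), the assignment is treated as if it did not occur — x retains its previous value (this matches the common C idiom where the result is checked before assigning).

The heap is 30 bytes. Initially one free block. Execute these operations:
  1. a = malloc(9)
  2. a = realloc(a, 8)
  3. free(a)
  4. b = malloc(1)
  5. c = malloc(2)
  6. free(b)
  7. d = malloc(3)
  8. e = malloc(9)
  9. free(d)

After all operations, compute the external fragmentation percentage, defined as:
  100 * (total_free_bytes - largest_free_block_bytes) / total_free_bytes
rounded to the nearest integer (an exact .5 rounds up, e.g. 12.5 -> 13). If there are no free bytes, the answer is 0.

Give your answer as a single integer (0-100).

Op 1: a = malloc(9) -> a = 0; heap: [0-8 ALLOC][9-29 FREE]
Op 2: a = realloc(a, 8) -> a = 0; heap: [0-7 ALLOC][8-29 FREE]
Op 3: free(a) -> (freed a); heap: [0-29 FREE]
Op 4: b = malloc(1) -> b = 0; heap: [0-0 ALLOC][1-29 FREE]
Op 5: c = malloc(2) -> c = 1; heap: [0-0 ALLOC][1-2 ALLOC][3-29 FREE]
Op 6: free(b) -> (freed b); heap: [0-0 FREE][1-2 ALLOC][3-29 FREE]
Op 7: d = malloc(3) -> d = 3; heap: [0-0 FREE][1-2 ALLOC][3-5 ALLOC][6-29 FREE]
Op 8: e = malloc(9) -> e = 6; heap: [0-0 FREE][1-2 ALLOC][3-5 ALLOC][6-14 ALLOC][15-29 FREE]
Op 9: free(d) -> (freed d); heap: [0-0 FREE][1-2 ALLOC][3-5 FREE][6-14 ALLOC][15-29 FREE]
Free blocks: [1 3 15] total_free=19 largest=15 -> 100*(19-15)/19 = 400/19 ≈ 21.053 -> rounds to 21

Answer: 21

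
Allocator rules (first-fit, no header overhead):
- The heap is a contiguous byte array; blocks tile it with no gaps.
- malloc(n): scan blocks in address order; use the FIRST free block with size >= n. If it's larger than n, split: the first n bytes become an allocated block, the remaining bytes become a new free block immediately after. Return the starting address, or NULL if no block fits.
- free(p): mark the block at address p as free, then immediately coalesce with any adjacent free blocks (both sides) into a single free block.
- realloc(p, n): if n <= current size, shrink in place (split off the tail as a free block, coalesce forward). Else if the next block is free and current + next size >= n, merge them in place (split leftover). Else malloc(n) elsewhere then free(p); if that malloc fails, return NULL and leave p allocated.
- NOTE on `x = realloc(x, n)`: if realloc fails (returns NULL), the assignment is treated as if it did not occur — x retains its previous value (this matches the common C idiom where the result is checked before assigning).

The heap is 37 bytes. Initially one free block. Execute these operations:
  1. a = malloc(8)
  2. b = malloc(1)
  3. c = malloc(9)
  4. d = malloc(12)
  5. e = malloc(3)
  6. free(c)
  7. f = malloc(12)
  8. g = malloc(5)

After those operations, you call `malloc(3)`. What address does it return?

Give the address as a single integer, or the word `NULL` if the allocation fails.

Op 1: a = malloc(8) -> a = 0; heap: [0-7 ALLOC][8-36 FREE]
Op 2: b = malloc(1) -> b = 8; heap: [0-7 ALLOC][8-8 ALLOC][9-36 FREE]
Op 3: c = malloc(9) -> c = 9; heap: [0-7 ALLOC][8-8 ALLOC][9-17 ALLOC][18-36 FREE]
Op 4: d = malloc(12) -> d = 18; heap: [0-7 ALLOC][8-8 ALLOC][9-17 ALLOC][18-29 ALLOC][30-36 FREE]
Op 5: e = malloc(3) -> e = 30; heap: [0-7 ALLOC][8-8 ALLOC][9-17 ALLOC][18-29 ALLOC][30-32 ALLOC][33-36 FREE]
Op 6: free(c) -> (freed c); heap: [0-7 ALLOC][8-8 ALLOC][9-17 FREE][18-29 ALLOC][30-32 ALLOC][33-36 FREE]
Op 7: f = malloc(12) -> f = NULL; heap: [0-7 ALLOC][8-8 ALLOC][9-17 FREE][18-29 ALLOC][30-32 ALLOC][33-36 FREE]
Op 8: g = malloc(5) -> g = 9; heap: [0-7 ALLOC][8-8 ALLOC][9-13 ALLOC][14-17 FREE][18-29 ALLOC][30-32 ALLOC][33-36 FREE]
malloc(3): first-fit scan over [0-7 ALLOC][8-8 ALLOC][9-13 ALLOC][14-17 FREE][18-29 ALLOC][30-32 ALLOC][33-36 FREE] -> 14

Answer: 14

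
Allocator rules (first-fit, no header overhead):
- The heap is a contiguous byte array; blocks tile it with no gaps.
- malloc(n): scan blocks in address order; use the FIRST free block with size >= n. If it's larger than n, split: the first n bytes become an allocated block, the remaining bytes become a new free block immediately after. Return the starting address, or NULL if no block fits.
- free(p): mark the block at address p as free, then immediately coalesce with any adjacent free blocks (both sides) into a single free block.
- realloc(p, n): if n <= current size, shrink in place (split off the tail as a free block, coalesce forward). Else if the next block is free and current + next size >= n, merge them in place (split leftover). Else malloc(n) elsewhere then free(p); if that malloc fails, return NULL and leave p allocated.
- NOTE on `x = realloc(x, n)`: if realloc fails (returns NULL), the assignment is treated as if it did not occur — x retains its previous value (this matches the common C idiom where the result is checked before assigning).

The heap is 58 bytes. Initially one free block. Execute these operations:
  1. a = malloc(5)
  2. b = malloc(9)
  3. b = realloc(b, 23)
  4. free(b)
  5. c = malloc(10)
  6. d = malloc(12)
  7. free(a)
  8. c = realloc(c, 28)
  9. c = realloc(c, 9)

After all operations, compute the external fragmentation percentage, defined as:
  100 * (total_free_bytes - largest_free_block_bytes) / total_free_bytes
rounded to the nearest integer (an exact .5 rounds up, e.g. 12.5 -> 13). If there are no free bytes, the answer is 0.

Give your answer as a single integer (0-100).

Op 1: a = malloc(5) -> a = 0; heap: [0-4 ALLOC][5-57 FREE]
Op 2: b = malloc(9) -> b = 5; heap: [0-4 ALLOC][5-13 ALLOC][14-57 FREE]
Op 3: b = realloc(b, 23) -> b = 5; heap: [0-4 ALLOC][5-27 ALLOC][28-57 FREE]
Op 4: free(b) -> (freed b); heap: [0-4 ALLOC][5-57 FREE]
Op 5: c = malloc(10) -> c = 5; heap: [0-4 ALLOC][5-14 ALLOC][15-57 FREE]
Op 6: d = malloc(12) -> d = 15; heap: [0-4 ALLOC][5-14 ALLOC][15-26 ALLOC][27-57 FREE]
Op 7: free(a) -> (freed a); heap: [0-4 FREE][5-14 ALLOC][15-26 ALLOC][27-57 FREE]
Op 8: c = realloc(c, 28) -> c = 27; heap: [0-14 FREE][15-26 ALLOC][27-54 ALLOC][55-57 FREE]
Op 9: c = realloc(c, 9) -> c = 27; heap: [0-14 FREE][15-26 ALLOC][27-35 ALLOC][36-57 FREE]
Free blocks: [15 22] total_free=37 largest=22 -> 100*(37-22)/37 = 1500/37 ≈ 40.541 -> rounds to 41

Answer: 41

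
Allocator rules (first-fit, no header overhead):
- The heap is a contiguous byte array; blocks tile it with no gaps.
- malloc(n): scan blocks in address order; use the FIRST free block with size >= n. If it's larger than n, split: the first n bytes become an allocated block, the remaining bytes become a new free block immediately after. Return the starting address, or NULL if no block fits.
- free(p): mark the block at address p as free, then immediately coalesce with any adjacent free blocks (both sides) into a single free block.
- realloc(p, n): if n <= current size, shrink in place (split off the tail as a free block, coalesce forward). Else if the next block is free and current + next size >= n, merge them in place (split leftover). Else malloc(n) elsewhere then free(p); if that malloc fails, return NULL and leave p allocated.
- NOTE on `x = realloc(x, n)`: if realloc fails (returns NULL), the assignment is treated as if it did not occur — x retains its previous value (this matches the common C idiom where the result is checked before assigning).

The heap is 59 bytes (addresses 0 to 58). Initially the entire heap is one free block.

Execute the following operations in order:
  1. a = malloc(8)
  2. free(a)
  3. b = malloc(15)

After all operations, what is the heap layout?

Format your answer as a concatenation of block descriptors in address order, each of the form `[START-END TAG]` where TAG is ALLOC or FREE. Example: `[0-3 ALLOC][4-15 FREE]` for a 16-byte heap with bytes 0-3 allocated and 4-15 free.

Op 1: a = malloc(8) -> a = 0; heap: [0-7 ALLOC][8-58 FREE]
Op 2: free(a) -> (freed a); heap: [0-58 FREE]
Op 3: b = malloc(15) -> b = 0; heap: [0-14 ALLOC][15-58 FREE]

Answer: [0-14 ALLOC][15-58 FREE]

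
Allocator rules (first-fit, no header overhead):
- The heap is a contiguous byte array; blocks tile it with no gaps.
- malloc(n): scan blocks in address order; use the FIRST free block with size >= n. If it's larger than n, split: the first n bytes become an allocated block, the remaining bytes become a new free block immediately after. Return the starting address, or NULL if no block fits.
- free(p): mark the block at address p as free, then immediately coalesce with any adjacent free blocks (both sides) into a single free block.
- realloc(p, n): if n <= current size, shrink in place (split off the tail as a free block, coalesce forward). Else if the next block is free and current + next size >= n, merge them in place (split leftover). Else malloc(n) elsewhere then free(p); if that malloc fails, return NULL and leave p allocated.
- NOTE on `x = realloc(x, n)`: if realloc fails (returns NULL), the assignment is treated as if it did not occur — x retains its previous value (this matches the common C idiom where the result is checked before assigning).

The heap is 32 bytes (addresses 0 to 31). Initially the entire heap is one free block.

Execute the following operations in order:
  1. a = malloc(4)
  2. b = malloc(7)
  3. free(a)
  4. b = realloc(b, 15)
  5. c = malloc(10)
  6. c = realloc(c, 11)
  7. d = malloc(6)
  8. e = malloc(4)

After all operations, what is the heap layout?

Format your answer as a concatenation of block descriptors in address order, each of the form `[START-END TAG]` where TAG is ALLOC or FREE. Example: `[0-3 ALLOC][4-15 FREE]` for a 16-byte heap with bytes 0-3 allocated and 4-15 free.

Answer: [0-3 ALLOC][4-18 ALLOC][19-29 ALLOC][30-31 FREE]

Derivation:
Op 1: a = malloc(4) -> a = 0; heap: [0-3 ALLOC][4-31 FREE]
Op 2: b = malloc(7) -> b = 4; heap: [0-3 ALLOC][4-10 ALLOC][11-31 FREE]
Op 3: free(a) -> (freed a); heap: [0-3 FREE][4-10 ALLOC][11-31 FREE]
Op 4: b = realloc(b, 15) -> b = 4; heap: [0-3 FREE][4-18 ALLOC][19-31 FREE]
Op 5: c = malloc(10) -> c = 19; heap: [0-3 FREE][4-18 ALLOC][19-28 ALLOC][29-31 FREE]
Op 6: c = realloc(c, 11) -> c = 19; heap: [0-3 FREE][4-18 ALLOC][19-29 ALLOC][30-31 FREE]
Op 7: d = malloc(6) -> d = NULL; heap: [0-3 FREE][4-18 ALLOC][19-29 ALLOC][30-31 FREE]
Op 8: e = malloc(4) -> e = 0; heap: [0-3 ALLOC][4-18 ALLOC][19-29 ALLOC][30-31 FREE]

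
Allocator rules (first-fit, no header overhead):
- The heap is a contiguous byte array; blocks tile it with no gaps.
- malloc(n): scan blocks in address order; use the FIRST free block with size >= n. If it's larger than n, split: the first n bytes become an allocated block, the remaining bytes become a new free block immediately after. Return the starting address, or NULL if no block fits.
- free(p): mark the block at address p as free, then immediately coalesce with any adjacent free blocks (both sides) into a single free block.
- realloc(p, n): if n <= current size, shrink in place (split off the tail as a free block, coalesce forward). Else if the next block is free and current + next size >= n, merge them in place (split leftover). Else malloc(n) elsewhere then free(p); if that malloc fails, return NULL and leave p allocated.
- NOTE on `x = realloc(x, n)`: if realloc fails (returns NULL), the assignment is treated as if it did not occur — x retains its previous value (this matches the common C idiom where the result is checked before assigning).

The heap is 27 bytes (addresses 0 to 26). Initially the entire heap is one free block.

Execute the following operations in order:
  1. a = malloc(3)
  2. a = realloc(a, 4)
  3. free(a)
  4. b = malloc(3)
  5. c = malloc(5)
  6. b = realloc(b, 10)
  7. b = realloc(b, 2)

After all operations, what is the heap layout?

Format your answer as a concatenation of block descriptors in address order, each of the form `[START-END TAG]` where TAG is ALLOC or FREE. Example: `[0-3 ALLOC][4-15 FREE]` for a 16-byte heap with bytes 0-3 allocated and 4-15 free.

Answer: [0-2 FREE][3-7 ALLOC][8-9 ALLOC][10-26 FREE]

Derivation:
Op 1: a = malloc(3) -> a = 0; heap: [0-2 ALLOC][3-26 FREE]
Op 2: a = realloc(a, 4) -> a = 0; heap: [0-3 ALLOC][4-26 FREE]
Op 3: free(a) -> (freed a); heap: [0-26 FREE]
Op 4: b = malloc(3) -> b = 0; heap: [0-2 ALLOC][3-26 FREE]
Op 5: c = malloc(5) -> c = 3; heap: [0-2 ALLOC][3-7 ALLOC][8-26 FREE]
Op 6: b = realloc(b, 10) -> b = 8; heap: [0-2 FREE][3-7 ALLOC][8-17 ALLOC][18-26 FREE]
Op 7: b = realloc(b, 2) -> b = 8; heap: [0-2 FREE][3-7 ALLOC][8-9 ALLOC][10-26 FREE]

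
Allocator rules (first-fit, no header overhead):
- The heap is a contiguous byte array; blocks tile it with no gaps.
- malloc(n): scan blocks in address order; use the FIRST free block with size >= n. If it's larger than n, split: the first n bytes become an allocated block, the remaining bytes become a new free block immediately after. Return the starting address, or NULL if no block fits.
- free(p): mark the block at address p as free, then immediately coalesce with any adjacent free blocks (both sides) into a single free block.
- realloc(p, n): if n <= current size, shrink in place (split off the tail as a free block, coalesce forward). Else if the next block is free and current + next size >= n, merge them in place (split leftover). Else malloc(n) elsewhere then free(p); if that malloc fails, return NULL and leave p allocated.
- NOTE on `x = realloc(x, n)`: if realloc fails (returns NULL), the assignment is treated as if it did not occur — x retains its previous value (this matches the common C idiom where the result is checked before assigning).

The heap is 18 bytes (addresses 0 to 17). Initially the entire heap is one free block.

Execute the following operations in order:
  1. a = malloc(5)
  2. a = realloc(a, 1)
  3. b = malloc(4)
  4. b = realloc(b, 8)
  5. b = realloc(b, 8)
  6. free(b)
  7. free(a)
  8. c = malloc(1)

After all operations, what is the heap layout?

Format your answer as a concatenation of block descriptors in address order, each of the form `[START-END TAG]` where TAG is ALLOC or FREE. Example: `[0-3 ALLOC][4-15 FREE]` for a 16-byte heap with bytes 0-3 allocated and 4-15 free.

Answer: [0-0 ALLOC][1-17 FREE]

Derivation:
Op 1: a = malloc(5) -> a = 0; heap: [0-4 ALLOC][5-17 FREE]
Op 2: a = realloc(a, 1) -> a = 0; heap: [0-0 ALLOC][1-17 FREE]
Op 3: b = malloc(4) -> b = 1; heap: [0-0 ALLOC][1-4 ALLOC][5-17 FREE]
Op 4: b = realloc(b, 8) -> b = 1; heap: [0-0 ALLOC][1-8 ALLOC][9-17 FREE]
Op 5: b = realloc(b, 8) -> b = 1; heap: [0-0 ALLOC][1-8 ALLOC][9-17 FREE]
Op 6: free(b) -> (freed b); heap: [0-0 ALLOC][1-17 FREE]
Op 7: free(a) -> (freed a); heap: [0-17 FREE]
Op 8: c = malloc(1) -> c = 0; heap: [0-0 ALLOC][1-17 FREE]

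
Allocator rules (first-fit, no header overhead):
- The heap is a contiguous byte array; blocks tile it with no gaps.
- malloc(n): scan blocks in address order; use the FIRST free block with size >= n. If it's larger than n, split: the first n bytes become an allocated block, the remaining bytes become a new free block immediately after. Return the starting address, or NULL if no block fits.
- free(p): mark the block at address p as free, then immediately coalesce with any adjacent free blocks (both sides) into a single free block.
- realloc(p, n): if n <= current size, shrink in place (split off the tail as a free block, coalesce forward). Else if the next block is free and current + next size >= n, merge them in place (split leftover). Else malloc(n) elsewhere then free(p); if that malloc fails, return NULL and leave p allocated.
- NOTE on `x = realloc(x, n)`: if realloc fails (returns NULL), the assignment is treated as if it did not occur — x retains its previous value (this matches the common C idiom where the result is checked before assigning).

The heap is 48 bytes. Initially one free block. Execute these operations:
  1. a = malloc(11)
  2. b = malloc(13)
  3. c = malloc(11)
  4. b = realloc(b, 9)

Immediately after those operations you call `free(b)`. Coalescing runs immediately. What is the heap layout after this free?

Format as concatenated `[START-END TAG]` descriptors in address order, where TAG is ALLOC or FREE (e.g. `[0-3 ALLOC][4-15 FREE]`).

Answer: [0-10 ALLOC][11-23 FREE][24-34 ALLOC][35-47 FREE]

Derivation:
Op 1: a = malloc(11) -> a = 0; heap: [0-10 ALLOC][11-47 FREE]
Op 2: b = malloc(13) -> b = 11; heap: [0-10 ALLOC][11-23 ALLOC][24-47 FREE]
Op 3: c = malloc(11) -> c = 24; heap: [0-10 ALLOC][11-23 ALLOC][24-34 ALLOC][35-47 FREE]
Op 4: b = realloc(b, 9) -> b = 11; heap: [0-10 ALLOC][11-19 ALLOC][20-23 FREE][24-34 ALLOC][35-47 FREE]
free(b): b = 11 -> block [11-19 ALLOC]; mark free, coalesce with adjacent free neighbors -> [0-10 ALLOC][11-23 FREE][24-34 ALLOC][35-47 FREE]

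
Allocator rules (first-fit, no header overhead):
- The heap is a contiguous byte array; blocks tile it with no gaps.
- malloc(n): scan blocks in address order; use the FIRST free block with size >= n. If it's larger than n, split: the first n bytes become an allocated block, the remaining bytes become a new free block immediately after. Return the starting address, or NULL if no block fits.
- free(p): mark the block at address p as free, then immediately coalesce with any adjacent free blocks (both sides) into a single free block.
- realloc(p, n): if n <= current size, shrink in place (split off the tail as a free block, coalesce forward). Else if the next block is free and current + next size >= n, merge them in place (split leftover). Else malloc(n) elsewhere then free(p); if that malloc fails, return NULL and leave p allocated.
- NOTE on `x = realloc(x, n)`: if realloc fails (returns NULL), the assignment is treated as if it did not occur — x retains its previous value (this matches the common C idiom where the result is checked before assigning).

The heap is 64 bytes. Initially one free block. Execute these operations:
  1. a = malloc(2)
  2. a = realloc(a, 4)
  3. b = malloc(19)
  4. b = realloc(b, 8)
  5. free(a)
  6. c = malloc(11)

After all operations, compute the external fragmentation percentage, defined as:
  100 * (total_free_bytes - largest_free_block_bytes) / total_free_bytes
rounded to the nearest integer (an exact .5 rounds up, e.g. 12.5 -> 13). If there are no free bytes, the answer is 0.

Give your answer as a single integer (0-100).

Answer: 9

Derivation:
Op 1: a = malloc(2) -> a = 0; heap: [0-1 ALLOC][2-63 FREE]
Op 2: a = realloc(a, 4) -> a = 0; heap: [0-3 ALLOC][4-63 FREE]
Op 3: b = malloc(19) -> b = 4; heap: [0-3 ALLOC][4-22 ALLOC][23-63 FREE]
Op 4: b = realloc(b, 8) -> b = 4; heap: [0-3 ALLOC][4-11 ALLOC][12-63 FREE]
Op 5: free(a) -> (freed a); heap: [0-3 FREE][4-11 ALLOC][12-63 FREE]
Op 6: c = malloc(11) -> c = 12; heap: [0-3 FREE][4-11 ALLOC][12-22 ALLOC][23-63 FREE]
Free blocks: [4 41] total_free=45 largest=41 -> 100*(45-41)/45 = 400/45 ≈ 8.889 -> rounds to 9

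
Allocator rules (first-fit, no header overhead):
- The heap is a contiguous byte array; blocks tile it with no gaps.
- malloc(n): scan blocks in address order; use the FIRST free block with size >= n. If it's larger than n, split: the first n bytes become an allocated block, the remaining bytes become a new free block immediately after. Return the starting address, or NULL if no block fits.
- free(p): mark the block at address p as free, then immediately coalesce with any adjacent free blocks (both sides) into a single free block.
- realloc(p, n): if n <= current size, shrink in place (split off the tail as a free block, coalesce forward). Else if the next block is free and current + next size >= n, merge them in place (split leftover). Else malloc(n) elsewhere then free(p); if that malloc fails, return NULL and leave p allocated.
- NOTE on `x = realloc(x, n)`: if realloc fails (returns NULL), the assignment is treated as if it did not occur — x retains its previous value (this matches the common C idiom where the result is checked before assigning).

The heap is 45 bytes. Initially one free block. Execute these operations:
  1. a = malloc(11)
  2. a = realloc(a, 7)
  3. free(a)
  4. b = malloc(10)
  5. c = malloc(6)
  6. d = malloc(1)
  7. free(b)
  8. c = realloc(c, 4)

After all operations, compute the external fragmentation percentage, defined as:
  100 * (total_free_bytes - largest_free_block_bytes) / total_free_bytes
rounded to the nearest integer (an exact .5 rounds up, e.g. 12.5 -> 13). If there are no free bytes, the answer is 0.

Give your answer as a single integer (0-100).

Answer: 30

Derivation:
Op 1: a = malloc(11) -> a = 0; heap: [0-10 ALLOC][11-44 FREE]
Op 2: a = realloc(a, 7) -> a = 0; heap: [0-6 ALLOC][7-44 FREE]
Op 3: free(a) -> (freed a); heap: [0-44 FREE]
Op 4: b = malloc(10) -> b = 0; heap: [0-9 ALLOC][10-44 FREE]
Op 5: c = malloc(6) -> c = 10; heap: [0-9 ALLOC][10-15 ALLOC][16-44 FREE]
Op 6: d = malloc(1) -> d = 16; heap: [0-9 ALLOC][10-15 ALLOC][16-16 ALLOC][17-44 FREE]
Op 7: free(b) -> (freed b); heap: [0-9 FREE][10-15 ALLOC][16-16 ALLOC][17-44 FREE]
Op 8: c = realloc(c, 4) -> c = 10; heap: [0-9 FREE][10-13 ALLOC][14-15 FREE][16-16 ALLOC][17-44 FREE]
Free blocks: [10 2 28] total_free=40 largest=28 -> 100*(40-28)/40 = 1200/40 = 30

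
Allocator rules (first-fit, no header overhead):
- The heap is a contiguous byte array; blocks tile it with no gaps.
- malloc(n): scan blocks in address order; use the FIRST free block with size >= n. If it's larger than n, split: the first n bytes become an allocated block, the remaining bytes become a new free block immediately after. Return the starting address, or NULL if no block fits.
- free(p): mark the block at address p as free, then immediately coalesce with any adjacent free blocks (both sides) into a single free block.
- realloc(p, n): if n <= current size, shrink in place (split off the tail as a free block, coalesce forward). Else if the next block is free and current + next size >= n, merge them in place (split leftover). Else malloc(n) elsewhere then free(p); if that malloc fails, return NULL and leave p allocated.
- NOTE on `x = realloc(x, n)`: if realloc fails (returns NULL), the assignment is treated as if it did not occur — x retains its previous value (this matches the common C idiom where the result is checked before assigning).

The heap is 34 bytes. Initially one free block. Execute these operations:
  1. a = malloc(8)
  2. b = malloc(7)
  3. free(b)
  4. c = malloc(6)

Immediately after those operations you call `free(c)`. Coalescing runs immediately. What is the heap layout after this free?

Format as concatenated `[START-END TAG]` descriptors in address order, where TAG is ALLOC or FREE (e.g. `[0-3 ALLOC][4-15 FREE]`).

Answer: [0-7 ALLOC][8-33 FREE]

Derivation:
Op 1: a = malloc(8) -> a = 0; heap: [0-7 ALLOC][8-33 FREE]
Op 2: b = malloc(7) -> b = 8; heap: [0-7 ALLOC][8-14 ALLOC][15-33 FREE]
Op 3: free(b) -> (freed b); heap: [0-7 ALLOC][8-33 FREE]
Op 4: c = malloc(6) -> c = 8; heap: [0-7 ALLOC][8-13 ALLOC][14-33 FREE]
free(c): c = 8 -> block [8-13 ALLOC]; mark free, coalesce with adjacent free neighbors -> [0-7 ALLOC][8-33 FREE]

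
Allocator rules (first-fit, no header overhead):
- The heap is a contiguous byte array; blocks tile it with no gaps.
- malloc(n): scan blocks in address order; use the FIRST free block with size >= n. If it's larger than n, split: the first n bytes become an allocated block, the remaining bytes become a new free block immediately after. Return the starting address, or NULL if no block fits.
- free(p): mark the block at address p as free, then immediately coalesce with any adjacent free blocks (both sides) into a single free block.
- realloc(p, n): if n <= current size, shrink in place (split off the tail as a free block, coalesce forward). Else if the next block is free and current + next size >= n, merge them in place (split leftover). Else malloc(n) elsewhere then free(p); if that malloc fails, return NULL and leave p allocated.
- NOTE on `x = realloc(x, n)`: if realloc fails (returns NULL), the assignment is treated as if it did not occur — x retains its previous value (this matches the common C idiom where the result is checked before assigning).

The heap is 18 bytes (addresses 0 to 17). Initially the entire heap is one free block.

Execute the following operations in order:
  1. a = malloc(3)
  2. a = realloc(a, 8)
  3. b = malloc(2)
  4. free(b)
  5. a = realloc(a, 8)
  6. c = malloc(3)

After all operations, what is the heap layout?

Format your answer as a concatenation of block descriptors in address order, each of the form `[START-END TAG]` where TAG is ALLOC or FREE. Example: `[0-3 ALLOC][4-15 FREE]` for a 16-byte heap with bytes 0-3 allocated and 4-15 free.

Answer: [0-7 ALLOC][8-10 ALLOC][11-17 FREE]

Derivation:
Op 1: a = malloc(3) -> a = 0; heap: [0-2 ALLOC][3-17 FREE]
Op 2: a = realloc(a, 8) -> a = 0; heap: [0-7 ALLOC][8-17 FREE]
Op 3: b = malloc(2) -> b = 8; heap: [0-7 ALLOC][8-9 ALLOC][10-17 FREE]
Op 4: free(b) -> (freed b); heap: [0-7 ALLOC][8-17 FREE]
Op 5: a = realloc(a, 8) -> a = 0; heap: [0-7 ALLOC][8-17 FREE]
Op 6: c = malloc(3) -> c = 8; heap: [0-7 ALLOC][8-10 ALLOC][11-17 FREE]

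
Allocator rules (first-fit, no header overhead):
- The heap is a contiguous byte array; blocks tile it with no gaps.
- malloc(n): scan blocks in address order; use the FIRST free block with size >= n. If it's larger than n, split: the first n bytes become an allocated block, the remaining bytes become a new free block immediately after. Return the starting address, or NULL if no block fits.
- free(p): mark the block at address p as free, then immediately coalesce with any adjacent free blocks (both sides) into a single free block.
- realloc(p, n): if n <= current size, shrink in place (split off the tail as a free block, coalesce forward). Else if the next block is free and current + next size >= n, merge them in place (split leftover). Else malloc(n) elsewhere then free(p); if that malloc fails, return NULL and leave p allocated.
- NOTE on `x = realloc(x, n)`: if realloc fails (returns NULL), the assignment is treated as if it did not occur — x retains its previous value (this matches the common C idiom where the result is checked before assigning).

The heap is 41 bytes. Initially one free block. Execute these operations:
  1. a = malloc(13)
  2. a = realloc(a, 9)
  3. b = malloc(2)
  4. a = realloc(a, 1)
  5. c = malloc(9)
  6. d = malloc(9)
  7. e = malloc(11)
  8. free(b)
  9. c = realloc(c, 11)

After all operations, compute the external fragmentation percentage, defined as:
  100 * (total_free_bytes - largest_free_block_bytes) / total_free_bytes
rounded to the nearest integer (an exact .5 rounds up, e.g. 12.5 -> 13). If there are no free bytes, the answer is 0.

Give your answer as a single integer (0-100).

Op 1: a = malloc(13) -> a = 0; heap: [0-12 ALLOC][13-40 FREE]
Op 2: a = realloc(a, 9) -> a = 0; heap: [0-8 ALLOC][9-40 FREE]
Op 3: b = malloc(2) -> b = 9; heap: [0-8 ALLOC][9-10 ALLOC][11-40 FREE]
Op 4: a = realloc(a, 1) -> a = 0; heap: [0-0 ALLOC][1-8 FREE][9-10 ALLOC][11-40 FREE]
Op 5: c = malloc(9) -> c = 11; heap: [0-0 ALLOC][1-8 FREE][9-10 ALLOC][11-19 ALLOC][20-40 FREE]
Op 6: d = malloc(9) -> d = 20; heap: [0-0 ALLOC][1-8 FREE][9-10 ALLOC][11-19 ALLOC][20-28 ALLOC][29-40 FREE]
Op 7: e = malloc(11) -> e = 29; heap: [0-0 ALLOC][1-8 FREE][9-10 ALLOC][11-19 ALLOC][20-28 ALLOC][29-39 ALLOC][40-40 FREE]
Op 8: free(b) -> (freed b); heap: [0-0 ALLOC][1-10 FREE][11-19 ALLOC][20-28 ALLOC][29-39 ALLOC][40-40 FREE]
Op 9: c = realloc(c, 11) -> NULL (c unchanged); heap: [0-0 ALLOC][1-10 FREE][11-19 ALLOC][20-28 ALLOC][29-39 ALLOC][40-40 FREE]
Free blocks: [10 1] total_free=11 largest=10 -> 100*(11-10)/11 = 100/11 ≈ 9.091 -> rounds to 9

Answer: 9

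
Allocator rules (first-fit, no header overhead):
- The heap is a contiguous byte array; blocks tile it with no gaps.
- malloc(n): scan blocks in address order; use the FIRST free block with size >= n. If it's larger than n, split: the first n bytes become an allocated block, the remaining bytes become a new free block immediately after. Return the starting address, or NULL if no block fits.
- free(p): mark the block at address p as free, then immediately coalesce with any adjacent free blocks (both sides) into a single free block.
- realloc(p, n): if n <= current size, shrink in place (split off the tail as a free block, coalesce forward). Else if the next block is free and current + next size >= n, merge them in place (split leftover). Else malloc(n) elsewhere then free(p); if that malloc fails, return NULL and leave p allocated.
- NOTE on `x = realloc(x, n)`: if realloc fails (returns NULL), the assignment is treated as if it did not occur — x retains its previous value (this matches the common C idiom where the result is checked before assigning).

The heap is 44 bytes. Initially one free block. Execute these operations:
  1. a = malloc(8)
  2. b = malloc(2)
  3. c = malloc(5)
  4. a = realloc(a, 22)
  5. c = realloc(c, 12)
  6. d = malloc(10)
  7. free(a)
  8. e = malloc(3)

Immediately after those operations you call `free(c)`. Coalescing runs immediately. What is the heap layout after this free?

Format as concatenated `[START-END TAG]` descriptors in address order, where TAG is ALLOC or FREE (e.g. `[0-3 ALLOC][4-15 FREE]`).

Op 1: a = malloc(8) -> a = 0; heap: [0-7 ALLOC][8-43 FREE]
Op 2: b = malloc(2) -> b = 8; heap: [0-7 ALLOC][8-9 ALLOC][10-43 FREE]
Op 3: c = malloc(5) -> c = 10; heap: [0-7 ALLOC][8-9 ALLOC][10-14 ALLOC][15-43 FREE]
Op 4: a = realloc(a, 22) -> a = 15; heap: [0-7 FREE][8-9 ALLOC][10-14 ALLOC][15-36 ALLOC][37-43 FREE]
Op 5: c = realloc(c, 12) -> NULL (c unchanged); heap: [0-7 FREE][8-9 ALLOC][10-14 ALLOC][15-36 ALLOC][37-43 FREE]
Op 6: d = malloc(10) -> d = NULL; heap: [0-7 FREE][8-9 ALLOC][10-14 ALLOC][15-36 ALLOC][37-43 FREE]
Op 7: free(a) -> (freed a); heap: [0-7 FREE][8-9 ALLOC][10-14 ALLOC][15-43 FREE]
Op 8: e = malloc(3) -> e = 0; heap: [0-2 ALLOC][3-7 FREE][8-9 ALLOC][10-14 ALLOC][15-43 FREE]
free(c): c = 10 -> block [10-14 ALLOC]; mark free, coalesce with adjacent free neighbors -> [0-2 ALLOC][3-7 FREE][8-9 ALLOC][10-43 FREE]

Answer: [0-2 ALLOC][3-7 FREE][8-9 ALLOC][10-43 FREE]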